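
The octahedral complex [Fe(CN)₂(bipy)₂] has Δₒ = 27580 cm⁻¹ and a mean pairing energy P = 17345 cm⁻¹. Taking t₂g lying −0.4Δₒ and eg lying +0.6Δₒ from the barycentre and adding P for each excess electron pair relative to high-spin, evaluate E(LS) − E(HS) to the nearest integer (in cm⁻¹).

-20470

Ligand charges: 2×(-1) from CN⁻ and 2×(+0) from bipy sum to -2; with overall charge +0, Fe is +2.
Fe²⁺: group 8, so d-count = 8 − 2 = 6.
High-spin d⁶ fills as t₂g⁴ eg² with CFSE 4(−0.4) + 2(+0.6) = -0.4Δₒ = -11032 cm⁻¹.
Low-spin t₂g⁶ eg⁰ gives -2.4Δₒ = -66192 cm⁻¹, but forming 2 extra pairs costs 2P = 34690 cm⁻¹, so E(LS) = -66192 + 34690 = -31502 cm⁻¹.
E(LS) − E(HS) = -31502 − (-11032) = -20470 cm⁻¹.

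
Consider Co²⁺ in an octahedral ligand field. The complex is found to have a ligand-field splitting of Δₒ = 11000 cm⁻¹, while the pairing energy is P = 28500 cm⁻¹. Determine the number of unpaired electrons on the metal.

3

Co is in group 9, so Co²⁺ is d⁷ (9 − 2 = 7).
With Δₒ < P the complex is high-spin.
That gives t2g^5 e_g^2.
Unpaired electrons: 3.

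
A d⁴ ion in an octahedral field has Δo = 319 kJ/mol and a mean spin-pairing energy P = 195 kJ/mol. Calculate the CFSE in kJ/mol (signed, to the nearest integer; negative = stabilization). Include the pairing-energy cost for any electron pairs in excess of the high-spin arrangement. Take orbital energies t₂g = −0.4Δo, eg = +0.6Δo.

-315

Here Δo > P (319 > 195), so the low-spin state is favoured.
Filling d⁴ accordingly: t₂g⁴ eg⁰.
Orbital CFSE = -1.6Δo = -1.6 × 319 = -510 kJ/mol.
Excess pairs vs high-spin: 1 − 0 = 1; pairing cost = +195 kJ/mol.
Net CFSE = -510 + 195 = -315 kJ/mol.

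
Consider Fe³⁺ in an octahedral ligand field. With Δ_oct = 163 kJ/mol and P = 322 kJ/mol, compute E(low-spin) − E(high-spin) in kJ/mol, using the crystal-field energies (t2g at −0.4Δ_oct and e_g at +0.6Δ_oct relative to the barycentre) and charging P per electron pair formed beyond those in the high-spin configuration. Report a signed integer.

Fe³⁺: group 8, so d-count = 8 − 3 = 5.
High-spin d⁵ fills as t2g^3 e_g^2 with CFSE 3(−0.4) + 2(+0.6) = 0.0Δ_oct = 0 kJ/mol.
Low-spin t2g^5 e_g^0 gives -2.0Δ_oct = -326 kJ/mol, but forming 2 extra pairs costs 2P = 644 kJ/mol, so E(LS) = -326 + 644 = 318 kJ/mol.
E(LS) − E(HS) = 318 − (0) = 318 kJ/mol.

318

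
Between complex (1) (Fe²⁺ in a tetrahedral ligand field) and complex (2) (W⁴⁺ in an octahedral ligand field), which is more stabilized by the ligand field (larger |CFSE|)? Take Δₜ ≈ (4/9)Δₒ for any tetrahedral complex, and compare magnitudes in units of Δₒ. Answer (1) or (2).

(1): Fe sits in group 8; removing 2 electrons leaves Fe²⁺ with 8 − 2 = 6 d electrons; With tetrahedral geometry the complex is necessarily high-spin; e³ t₂³, CFSE = -0.6Δₜ ≈ -0.27Δₒ.
(2): Group 6 minus oxidation state +4 gives a d² configuration for W⁴⁺; For octahedral d² the high- and low-spin configurations coincide; t₂g² eg⁰, CFSE = -0.8Δₒ.
So (2) has the larger |CFSE|.

(2)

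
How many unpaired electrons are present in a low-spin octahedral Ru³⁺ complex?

1

Group 8 minus oxidation state +3 gives a d⁵ configuration for Ru³⁺.
Configuration: t2g^5 e_g^0, giving 1 unpaired electron.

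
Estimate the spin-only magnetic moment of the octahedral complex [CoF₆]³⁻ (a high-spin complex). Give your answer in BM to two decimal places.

4.90 BM

Each F⁻ contributes -1; 6 × (-1) = -6. With overall charge -3, Co is in the +3 oxidation state.
Co is in group 9, so Co³⁺ is d⁶ (9 − 3 = 6).
Configuration: t2g^4 e_g^2 → 4 unpaired electrons.
μ(spin-only) = √[4(4+2)] = √24 ≈ 4.90 BM.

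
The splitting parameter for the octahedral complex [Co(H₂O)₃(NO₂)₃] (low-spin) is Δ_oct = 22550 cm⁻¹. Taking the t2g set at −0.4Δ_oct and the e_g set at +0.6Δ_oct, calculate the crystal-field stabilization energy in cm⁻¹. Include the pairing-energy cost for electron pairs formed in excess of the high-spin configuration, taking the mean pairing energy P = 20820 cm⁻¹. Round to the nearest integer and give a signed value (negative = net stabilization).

-12480

Ligand charges: 3×(+0) from H₂O and 3×(-1) from NO₂⁻ sum to -3; with overall charge +0, Co is +3.
Group 9 minus oxidation state +3 gives a d⁶ configuration for Co³⁺.
The d⁶ electrons fill as t2g^6 e_g^0.
CFSE(orbital) = 6×(-0.4Δ_oct) + 0×(0.6Δ_oct) = -2.4Δ_oct; with Δ_oct = 22550 cm⁻¹ that is -54120 cm⁻¹.
Relative to high-spin t2g^4 e_g^2 (1 paired), the low-spin configuration has 2 additional pairs, contributing +2 × 20820 = +41640 cm⁻¹.
Combining: -54120 + 41640 = -12480 cm⁻¹.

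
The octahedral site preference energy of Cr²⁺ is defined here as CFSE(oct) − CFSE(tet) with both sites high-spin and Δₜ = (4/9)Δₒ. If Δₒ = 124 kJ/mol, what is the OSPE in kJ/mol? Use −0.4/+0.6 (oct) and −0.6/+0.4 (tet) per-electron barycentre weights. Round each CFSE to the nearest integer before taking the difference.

Group 6 minus oxidation state +2 gives a d⁴ configuration for Cr²⁺.
Octahedral (high-spin): t2g^3 e_g^1, CFSE = 3(−0.4) + 1(+0.6) = -0.6Δₒ = -0.6 × 124 = -74 kJ/mol.
Tetrahedral: e^2 t2^2, CFSE = 2(−0.6) + 2(+0.4) = -0.4Δₜ = -0.4 × (4/9) × 124 = -22 kJ/mol.
OSPE = CFSE(oct) − CFSE(tet) = -74 − (-22) = -52 kJ/mol.

-52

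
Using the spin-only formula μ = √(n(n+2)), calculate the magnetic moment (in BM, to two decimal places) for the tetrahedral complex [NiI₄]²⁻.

Each I⁻ contributes -1; 4 × (-1) = -4. With overall charge -2, Ni is in the +2 oxidation state.
Group 10 minus oxidation state +2 gives a d⁸ configuration for Ni²⁺.
Tetrahedral fields are weak (Δₜ ≈ 4/9 Δₒ), so electrons fill high-spin.
Configuration: e^4 t2^4 → 2 unpaired electrons.
μ(spin-only) = √[2(2+2)] = √8 ≈ 2.83 BM.

2.83 BM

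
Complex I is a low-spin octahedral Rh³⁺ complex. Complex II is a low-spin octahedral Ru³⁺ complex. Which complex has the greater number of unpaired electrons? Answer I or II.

II

I: Group 9 minus oxidation state +3 gives a d⁶ configuration for Rh³⁺; t₂g⁶ eg⁰ → 0 unpaired.
II: Group 8 minus oxidation state +3 gives a d⁵ configuration for Ru³⁺; t₂g⁵ eg⁰ → 1 unpaired.
So II has more unpaired electrons.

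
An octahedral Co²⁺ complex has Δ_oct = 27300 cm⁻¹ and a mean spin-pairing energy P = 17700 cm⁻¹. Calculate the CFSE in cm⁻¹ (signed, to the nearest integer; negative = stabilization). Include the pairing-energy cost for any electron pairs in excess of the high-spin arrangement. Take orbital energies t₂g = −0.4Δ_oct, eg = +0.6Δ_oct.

Co²⁺: group 9, so d-count = 9 − 2 = 7.
Here Δ_oct > P (27300 > 17700), so the low-spin state is favoured.
Configuration: t₂g⁶ eg¹.
Orbital CFSE = -1.8Δ_oct = -1.8 × 27300 = -49140 cm⁻¹.
Excess pairs vs high-spin: 3 − 2 = 1; pairing cost = +17700 cm⁻¹.
Net CFSE = -49140 + 17700 = -31440 cm⁻¹.

-31440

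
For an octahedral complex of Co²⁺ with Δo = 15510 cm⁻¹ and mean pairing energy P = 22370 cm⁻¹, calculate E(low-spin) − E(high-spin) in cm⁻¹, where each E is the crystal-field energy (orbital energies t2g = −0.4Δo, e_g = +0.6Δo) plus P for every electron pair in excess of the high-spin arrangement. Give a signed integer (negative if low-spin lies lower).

Co sits in group 9; removing 2 electrons leaves Co²⁺ with 9 − 2 = 7 d electrons.
In the high-spin limit (t2g^5 e_g^2) the orbital term is -0.8Δo = -12408 cm⁻¹, with no excess pairing.
For low-spin the configuration is t2g^6 e_g^1: orbital energy -1.8 × 15510 = -27918 cm⁻¹, and 1 additional pair relative to high-spin adds 22370 cm⁻¹, giving -5548 cm⁻¹.
The difference is -5548 − (-12408) = 6860 cm⁻¹, so high-spin lies lower.

6860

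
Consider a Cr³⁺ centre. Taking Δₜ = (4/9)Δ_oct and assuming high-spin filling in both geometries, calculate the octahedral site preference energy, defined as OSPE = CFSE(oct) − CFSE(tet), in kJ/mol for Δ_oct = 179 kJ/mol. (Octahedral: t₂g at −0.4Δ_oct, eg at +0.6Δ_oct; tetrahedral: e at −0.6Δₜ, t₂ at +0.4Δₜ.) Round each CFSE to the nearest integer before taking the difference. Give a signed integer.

Cr sits in group 6; removing 3 electrons leaves Cr³⁺ with 6 − 3 = 3 d electrons.
Octahedral (high-spin): t₂g³ eg⁰, CFSE = 3(−0.4) + 0(+0.6) = -1.2Δ_oct = -1.2 × 179 = -215 kJ/mol.
Tetrahedral e² t₂¹ gives -0.8Δₜ = -0.8 × (4/9) × 179 = -64 kJ/mol.
OSPE = -215 − (-64) = -151 kJ/mol.

-151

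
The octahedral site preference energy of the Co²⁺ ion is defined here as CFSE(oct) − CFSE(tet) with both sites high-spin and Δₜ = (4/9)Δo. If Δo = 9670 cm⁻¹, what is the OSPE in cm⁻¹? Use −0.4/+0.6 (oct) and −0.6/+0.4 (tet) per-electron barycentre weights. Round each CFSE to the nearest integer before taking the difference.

Group 9 minus oxidation state +2 gives a d⁷ configuration for Co²⁺.
Octahedral (high-spin): t₂g⁵ eg², CFSE = 5(−0.4) + 2(+0.6) = -0.8Δo = -0.8 × 9670 = -7736 cm⁻¹.
Tetrahedral: e⁴ t₂³, CFSE = 4(−0.6) + 3(+0.4) = -1.2Δₜ = -1.2 × (4/9) × 9670 = -5157 cm⁻¹.
Subtracting, OSPE = -7736 − (-5157) = -2579 cm⁻¹.

-2579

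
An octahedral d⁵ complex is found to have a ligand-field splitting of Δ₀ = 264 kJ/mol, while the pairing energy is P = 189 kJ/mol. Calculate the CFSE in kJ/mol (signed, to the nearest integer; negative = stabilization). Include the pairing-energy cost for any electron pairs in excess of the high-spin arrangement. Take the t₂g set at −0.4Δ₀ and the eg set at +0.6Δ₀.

-150

Since Δ₀ = 264 kJ/mol > P = 189 kJ/mol, the complex adopts the low-spin configuration.
Configuration: t₂g⁵ eg⁰.
Orbital CFSE = -2.0Δ₀ = -2.0 × 264 = -528 kJ/mol.
Excess pairs vs high-spin: 2 − 0 = 2; pairing cost = +378 kJ/mol.
Net CFSE = -528 + 378 = -150 kJ/mol.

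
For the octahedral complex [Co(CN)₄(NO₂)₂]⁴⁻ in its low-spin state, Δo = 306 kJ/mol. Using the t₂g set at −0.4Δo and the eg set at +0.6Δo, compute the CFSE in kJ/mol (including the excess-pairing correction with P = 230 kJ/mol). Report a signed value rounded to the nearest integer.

Ligand charges: 4×(-1) from CN⁻ and 2×(-1) from NO₂⁻ sum to -6; with overall charge -4, Co is +2.
Group 9 minus oxidation state +2 gives a d⁷ configuration for Co²⁺.
Electron filling gives t₂g⁶ eg¹.
CFSE(orbital) = 6×(-0.4Δo) + 1×(0.6Δo) = -1.8Δo; with Δo = 306 kJ/mol that is -551 kJ/mol.
Pairing penalty: 3 pairs vs 2 in the high-spin reference → 1 extra × P = 230 kJ/mol.
Net CFSE = -551 + 230 = -321 kJ/mol.

-321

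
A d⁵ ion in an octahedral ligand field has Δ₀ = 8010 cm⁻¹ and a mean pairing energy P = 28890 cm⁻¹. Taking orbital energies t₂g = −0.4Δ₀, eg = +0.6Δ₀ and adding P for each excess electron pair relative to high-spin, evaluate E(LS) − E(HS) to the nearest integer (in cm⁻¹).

High-spin d⁵ fills as t₂g³ eg² with CFSE 3(−0.4) + 2(+0.6) = 0.0Δ₀ = 0 cm⁻¹.
For low-spin the configuration is t₂g⁵ eg⁰: orbital energy -2.0 × 8010 = -16020 cm⁻¹, and 2 additional pairs relative to high-spin add 57780 cm⁻¹, giving 41760 cm⁻¹.
Thus E(LS) − E(HS) = 41760 cm⁻¹.

41760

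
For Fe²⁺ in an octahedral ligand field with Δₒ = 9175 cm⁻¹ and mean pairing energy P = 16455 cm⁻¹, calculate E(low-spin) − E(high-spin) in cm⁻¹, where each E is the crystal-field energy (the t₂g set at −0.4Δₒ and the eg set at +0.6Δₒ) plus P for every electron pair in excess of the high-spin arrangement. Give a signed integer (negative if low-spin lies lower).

Fe is in group 8, so Fe²⁺ is d⁶ (8 − 2 = 6).
High-spin: t₂g⁴ eg², CFSE = -0.4Δₒ = -3670 cm⁻¹.
Low-spin t₂g⁶ eg⁰ gives -2.4Δₒ = -22020 cm⁻¹, but forming 2 extra pairs costs 2P = 32910 cm⁻¹, so E(LS) = -22020 + 32910 = 10890 cm⁻¹.
The difference is 10890 − (-3670) = 14560 cm⁻¹, so high-spin lies lower.

14560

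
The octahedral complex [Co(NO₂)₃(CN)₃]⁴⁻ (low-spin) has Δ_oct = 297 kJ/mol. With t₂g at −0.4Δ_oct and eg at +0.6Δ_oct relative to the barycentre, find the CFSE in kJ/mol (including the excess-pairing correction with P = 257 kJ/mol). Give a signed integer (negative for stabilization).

Ligand charges: 3×(-1) from NO₂⁻ and 3×(-1) from CN⁻ sum to -6; with overall charge -4, Co is +2.
Co²⁺: group 9, so d-count = 9 − 2 = 7.
Configuration: t₂g⁶ eg¹.
CFSE(orbital) = 6×(-0.4Δ_oct) + 1×(0.6Δ_oct) = -1.8Δ_oct; with Δ_oct = 297 kJ/mol that is -535 kJ/mol.
High-spin d⁷ would be t₂g⁵ eg² with 2 pairs; low-spin has 3, so 1 excess pair costs +1P = +257 kJ/mol.
Net CFSE = -535 + 257 = -278 kJ/mol.

-278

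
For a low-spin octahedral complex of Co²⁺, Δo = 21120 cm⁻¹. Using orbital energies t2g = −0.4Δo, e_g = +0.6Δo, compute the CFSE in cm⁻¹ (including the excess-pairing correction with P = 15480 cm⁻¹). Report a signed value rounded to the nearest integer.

Co²⁺: group 9, so d-count = 9 − 2 = 7.
Electron filling gives t2g^6 e_g^1.
Orbital CFSE = 6(-0.4) + 1(0.6) = -1.8Δo = -1.8 × 21120 = -38016 cm⁻¹.
High-spin d⁷ would be t2g^5 e_g^2 with 2 pairs; low-spin has 3, so 1 excess pair costs +1P = +15480 cm⁻¹.
Net CFSE = -38016 + 15480 = -22536 cm⁻¹.

-22536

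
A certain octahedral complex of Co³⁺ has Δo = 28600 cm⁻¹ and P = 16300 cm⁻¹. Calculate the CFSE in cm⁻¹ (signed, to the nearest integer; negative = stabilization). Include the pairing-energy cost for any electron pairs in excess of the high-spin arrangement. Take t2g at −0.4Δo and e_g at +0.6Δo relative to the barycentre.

Co sits in group 9; removing 3 electrons leaves Co³⁺ with 9 − 3 = 6 d electrons.
Since Δo = 28600 cm⁻¹ > P = 16300 cm⁻¹, the complex adopts the low-spin configuration.
Configuration: t2g^6 e_g^0.
Orbital CFSE = -2.4Δo = -2.4 × 28600 = -68640 cm⁻¹.
Excess pairs vs high-spin: 3 − 1 = 2; pairing cost = +32600 cm⁻¹.
Net CFSE = -68640 + 32600 = -36040 cm⁻¹.

-36040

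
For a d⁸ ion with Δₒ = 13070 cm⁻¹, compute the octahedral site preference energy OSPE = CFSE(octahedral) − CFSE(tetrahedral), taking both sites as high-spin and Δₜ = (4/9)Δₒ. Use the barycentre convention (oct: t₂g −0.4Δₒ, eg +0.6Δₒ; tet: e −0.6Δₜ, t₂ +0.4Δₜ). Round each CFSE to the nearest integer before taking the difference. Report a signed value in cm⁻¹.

-11037

Octahedral high-spin t2g^6 e_g^2: CFSE = -1.2 × 13070 = -15684 cm⁻¹.
In a tetrahedral site the filling is e^4 t2^4: CFSE(tet) = -0.8Δₜ = -0.8 × (4/9)(13070) = -4647 cm⁻¹.
Subtracting, OSPE = -15684 − (-4647) = -11037 cm⁻¹.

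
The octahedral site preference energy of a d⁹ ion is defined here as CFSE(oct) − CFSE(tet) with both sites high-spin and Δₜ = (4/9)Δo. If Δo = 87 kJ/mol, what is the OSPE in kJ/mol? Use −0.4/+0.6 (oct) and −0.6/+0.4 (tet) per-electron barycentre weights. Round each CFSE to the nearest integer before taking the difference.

Octahedral (high-spin): t₂g⁶ eg³, CFSE = 6(−0.4) + 3(+0.6) = -0.6Δo = -0.6 × 87 = -52 kJ/mol.
Tetrahedral e⁴ t₂⁵ gives -0.4Δₜ = -0.4 × (4/9) × 87 = -15 kJ/mol.
OSPE = CFSE(oct) − CFSE(tet) = -52 − (-15) = -37 kJ/mol.

-37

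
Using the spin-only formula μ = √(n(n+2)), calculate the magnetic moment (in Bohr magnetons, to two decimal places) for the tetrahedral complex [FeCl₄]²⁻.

4.90 Bohr magnetons

Each Cl⁻ contributes -1; 4 × (-1) = -4. With overall charge -2, Fe is in the +2 oxidation state.
Fe²⁺: group 8, so d-count = 8 − 2 = 6.
Tetrahedral fields are weak (Δₜ ≈ 4/9 Δₒ), so electrons fill high-spin.
Configuration: e³ t₂³ → 4 unpaired electrons.
μ(spin-only) = √[4(4+2)] = √24 ≈ 4.90 Bohr magnetons.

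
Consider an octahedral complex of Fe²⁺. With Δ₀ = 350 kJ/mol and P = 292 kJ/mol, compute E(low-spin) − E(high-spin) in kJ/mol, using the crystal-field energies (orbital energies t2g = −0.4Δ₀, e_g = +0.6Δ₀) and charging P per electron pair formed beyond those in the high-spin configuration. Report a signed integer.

-116

Group 8 minus oxidation state +2 gives a d⁶ configuration for Fe²⁺.
High-spin: t2g^4 e_g^2, CFSE = -0.4Δ₀ = -140 kJ/mol.
For low-spin the configuration is t2g^6 e_g^0: orbital energy -2.4 × 350 = -840 kJ/mol, and 2 additional pairs relative to high-spin add 584 kJ/mol, giving -256 kJ/mol.
The difference is -256 − (-140) = -116 kJ/mol, so low-spin lies lower.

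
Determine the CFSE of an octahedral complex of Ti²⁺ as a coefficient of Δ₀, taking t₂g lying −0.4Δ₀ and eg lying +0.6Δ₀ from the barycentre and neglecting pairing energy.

Ti is in group 4, so Ti²⁺ is d² (4 − 2 = 2).
Configuration: t₂g² eg⁰.
CFSE = 2(-0.4Δ₀) + 0(0.6Δ₀) = -0.8Δ₀ + 0.0Δ₀ = -0.8Δ₀.

-0.8 Δ₀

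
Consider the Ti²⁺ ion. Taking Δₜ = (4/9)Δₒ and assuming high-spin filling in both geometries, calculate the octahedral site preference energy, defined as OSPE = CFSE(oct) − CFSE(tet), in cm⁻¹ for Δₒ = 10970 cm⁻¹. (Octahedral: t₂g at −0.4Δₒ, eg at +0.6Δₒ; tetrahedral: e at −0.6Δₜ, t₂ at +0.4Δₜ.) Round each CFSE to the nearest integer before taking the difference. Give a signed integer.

Ti is in group 4, so Ti²⁺ is d² (4 − 2 = 2).
Octahedral (high-spin): t2g^2 e_g^0, CFSE = 2(−0.4) + 0(+0.6) = -0.8Δₒ = -0.8 × 10970 = -8776 cm⁻¹.
Tetrahedral: e^2 t2^0, CFSE = 2(−0.6) + 0(+0.4) = -1.2Δₜ = -1.2 × (4/9) × 10970 = -5851 cm⁻¹.
Subtracting, OSPE = -8776 − (-5851) = -2925 cm⁻¹.

-2925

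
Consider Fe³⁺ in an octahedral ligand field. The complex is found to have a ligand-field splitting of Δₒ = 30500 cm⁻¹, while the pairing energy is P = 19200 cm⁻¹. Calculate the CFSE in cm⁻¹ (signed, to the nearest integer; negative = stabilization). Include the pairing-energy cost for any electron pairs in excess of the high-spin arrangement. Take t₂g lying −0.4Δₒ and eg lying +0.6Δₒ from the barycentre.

-22600

Group 8 minus oxidation state +3 gives a d⁵ configuration for Fe³⁺.
Δₒ > P, so pairing is preferred: the ground state is low-spin.
Configuration: t₂g⁵ eg⁰.
Orbital CFSE = -2.0Δₒ = -2.0 × 30500 = -61000 cm⁻¹.
Excess pairs vs high-spin: 2 − 0 = 2; pairing cost = +38400 cm⁻¹.
Net CFSE = -61000 + 38400 = -22600 cm⁻¹.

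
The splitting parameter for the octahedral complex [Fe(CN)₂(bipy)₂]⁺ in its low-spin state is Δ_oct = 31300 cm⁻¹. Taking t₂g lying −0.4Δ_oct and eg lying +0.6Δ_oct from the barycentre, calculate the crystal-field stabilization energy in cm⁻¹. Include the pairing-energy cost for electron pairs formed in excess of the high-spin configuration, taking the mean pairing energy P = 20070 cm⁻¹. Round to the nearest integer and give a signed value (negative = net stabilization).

Ligand charges: 2×(-1) from CN⁻ and 2×(+0) from bipy sum to -2; with overall charge +1, Fe is +3.
Fe is in group 8, so Fe³⁺ is d⁵ (8 − 3 = 5).
Configuration: t₂g⁵ eg⁰.
The orbital stabilization is -2.0Δ_oct = -2.0 × 31300 = -62600 cm⁻¹.
High-spin d⁵ would be t₂g³ eg² with 0 pairs; low-spin has 2, so 2 excess pairs cost +2P = +40140 cm⁻¹.
Overall CFSE = -62600 + 40140 = -22460 cm⁻¹.

-22460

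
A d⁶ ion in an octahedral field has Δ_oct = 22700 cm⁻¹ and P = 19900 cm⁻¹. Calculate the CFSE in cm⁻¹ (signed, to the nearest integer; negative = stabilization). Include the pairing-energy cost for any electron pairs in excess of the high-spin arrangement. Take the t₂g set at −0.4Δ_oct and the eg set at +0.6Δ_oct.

Here Δ_oct > P (22700 > 19900), so the low-spin state is favoured.
Configuration: t₂g⁶ eg⁰.
Orbital CFSE = -2.4Δ_oct = -2.4 × 22700 = -54480 cm⁻¹.
Excess pairs vs high-spin: 3 − 1 = 2; pairing cost = +39800 cm⁻¹.
Net CFSE = -54480 + 39800 = -14680 cm⁻¹.

-14680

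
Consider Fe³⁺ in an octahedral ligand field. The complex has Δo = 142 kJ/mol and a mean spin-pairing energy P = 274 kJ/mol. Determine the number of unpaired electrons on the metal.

5

Group 8 minus oxidation state +3 gives a d⁵ configuration for Fe³⁺.
Δo < P, so pairing is avoided: the ground state is high-spin.
Configuration: t₂g³ eg².
Unpaired electrons: 5.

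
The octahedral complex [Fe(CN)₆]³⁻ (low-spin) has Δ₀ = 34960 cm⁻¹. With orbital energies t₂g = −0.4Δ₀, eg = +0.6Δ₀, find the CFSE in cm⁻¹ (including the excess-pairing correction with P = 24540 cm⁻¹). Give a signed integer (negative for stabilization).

Each CN⁻ contributes -1; 6 × (-1) = -6. With overall charge -3, Fe is in the +3 oxidation state.
Group 8 minus oxidation state +3 gives a d⁵ configuration for Fe³⁺.
Electron filling gives t₂g⁵ eg⁰.
CFSE(orbital) = 5×(-0.4Δ₀) + 0×(0.6Δ₀) = -2.0Δ₀; with Δ₀ = 34960 cm⁻¹ that is -69920 cm⁻¹.
Relative to high-spin t₂g³ eg² (0 paired), the low-spin configuration has 2 additional pairs, contributing +2 × 24540 = +49080 cm⁻¹.
Overall CFSE = -69920 + 49080 = -20840 cm⁻¹.

-20840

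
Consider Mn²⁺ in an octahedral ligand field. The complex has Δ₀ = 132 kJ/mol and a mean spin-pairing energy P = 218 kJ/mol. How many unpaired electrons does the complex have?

Mn is in group 7, so Mn²⁺ is d⁵ (7 − 2 = 5).
Since Δ₀ = 132 kJ/mol < P = 218 kJ/mol, the complex adopts the high-spin configuration.
Configuration: t2g^3 e_g^2.
Unpaired electrons: 5.

5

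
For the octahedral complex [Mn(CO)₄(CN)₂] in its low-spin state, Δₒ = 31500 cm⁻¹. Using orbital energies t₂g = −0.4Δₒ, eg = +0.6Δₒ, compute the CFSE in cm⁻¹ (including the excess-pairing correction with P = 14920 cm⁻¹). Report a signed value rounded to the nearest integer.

Ligand charges: 4×(+0) from CO and 2×(-1) from CN⁻ sum to -2; with overall charge +0, Mn is +2.
Mn²⁺: group 7, so d-count = 7 − 2 = 5.
The d⁵ electrons fill as t₂g⁵ eg⁰.
The orbital stabilization is -2.0Δₒ = -2.0 × 31500 = -63000 cm⁻¹.
Pairing penalty: 2 pairs vs 0 in the high-spin reference → 2 extra × P = 29840 cm⁻¹.
Net CFSE = -63000 + 29840 = -33160 cm⁻¹.

-33160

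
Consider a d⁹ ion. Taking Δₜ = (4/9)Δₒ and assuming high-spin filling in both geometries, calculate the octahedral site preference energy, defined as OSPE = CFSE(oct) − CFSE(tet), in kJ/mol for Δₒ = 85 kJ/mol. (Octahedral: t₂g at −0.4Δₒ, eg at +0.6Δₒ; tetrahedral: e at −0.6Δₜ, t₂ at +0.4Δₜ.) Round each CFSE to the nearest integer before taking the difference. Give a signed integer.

-36

In an octahedral site d⁹ (HS) is t₂g⁶ eg³, giving CFSE(oct) = -0.6Δₒ = -51 kJ/mol.
Tetrahedral: e⁴ t₂⁵, CFSE = 4(−0.6) + 5(+0.4) = -0.4Δₜ = -0.4 × (4/9) × 85 = -15 kJ/mol.
OSPE = -51 − (-15) = -36 kJ/mol.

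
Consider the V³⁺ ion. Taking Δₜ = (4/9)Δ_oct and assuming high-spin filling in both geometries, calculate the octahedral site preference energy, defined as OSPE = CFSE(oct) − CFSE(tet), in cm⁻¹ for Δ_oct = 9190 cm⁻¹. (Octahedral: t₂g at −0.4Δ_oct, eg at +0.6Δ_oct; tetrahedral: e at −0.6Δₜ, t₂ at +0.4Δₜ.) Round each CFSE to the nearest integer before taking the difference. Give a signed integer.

-2451

V sits in group 5; removing 3 electrons leaves V³⁺ with 5 − 3 = 2 d electrons.
Octahedral high-spin t2g^2 e_g^0: CFSE = -0.8 × 9190 = -7352 cm⁻¹.
In a tetrahedral site the filling is e^2 t2^0: CFSE(tet) = -1.2Δₜ = -1.2 × (4/9)(9190) = -4901 cm⁻¹.
Subtracting, OSPE = -7352 − (-4901) = -2451 cm⁻¹.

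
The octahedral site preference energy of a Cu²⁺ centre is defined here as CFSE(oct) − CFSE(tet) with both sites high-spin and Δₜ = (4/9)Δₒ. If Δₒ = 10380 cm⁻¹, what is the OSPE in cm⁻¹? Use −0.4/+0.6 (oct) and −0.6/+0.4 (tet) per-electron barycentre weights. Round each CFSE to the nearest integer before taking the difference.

Cu sits in group 11; removing 2 electrons leaves Cu²⁺ with 11 − 2 = 9 d electrons.
Octahedral high-spin t2g^6 e_g^3: CFSE = -0.6 × 10380 = -6228 cm⁻¹.
In a tetrahedral site the filling is e^4 t2^5: CFSE(tet) = -0.4Δₜ = -0.4 × (4/9)(10380) = -1845 cm⁻¹.
Subtracting, OSPE = -6228 − (-1845) = -4383 cm⁻¹.

-4383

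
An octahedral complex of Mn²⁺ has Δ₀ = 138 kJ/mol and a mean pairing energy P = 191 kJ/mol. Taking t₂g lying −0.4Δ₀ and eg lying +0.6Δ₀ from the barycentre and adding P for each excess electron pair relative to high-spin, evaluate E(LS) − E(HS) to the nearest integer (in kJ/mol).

Mn²⁺: group 7, so d-count = 7 − 2 = 5.
High-spin d⁵ fills as t₂g³ eg² with CFSE 3(−0.4) + 2(+0.6) = 0.0Δ₀ = 0 kJ/mol.
Low-spin t₂g⁵ eg⁰ gives -2.0Δ₀ = -276 kJ/mol, but forming 2 extra pairs costs 2P = 382 kJ/mol, so E(LS) = -276 + 382 = 106 kJ/mol.
The difference is 106 − (0) = 106 kJ/mol, so high-spin lies lower.

106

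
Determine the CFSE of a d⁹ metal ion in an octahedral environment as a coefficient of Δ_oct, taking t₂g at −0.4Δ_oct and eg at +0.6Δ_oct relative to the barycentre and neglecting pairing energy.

-0.6 Δ_oct

Configuration: t₂g⁶ eg³.
CFSE = 6(-0.4Δ_oct) + 3(0.6Δ_oct) = -2.4Δ_oct + 1.8Δ_oct = -0.6Δ_oct.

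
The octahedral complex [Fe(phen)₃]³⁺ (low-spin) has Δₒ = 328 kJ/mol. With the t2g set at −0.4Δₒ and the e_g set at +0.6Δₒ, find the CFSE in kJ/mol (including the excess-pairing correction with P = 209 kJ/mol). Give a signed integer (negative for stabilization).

phen is neutral, so the +3 overall charge sits on Fe: oxidation state +3.
Fe³⁺: group 8, so d-count = 8 − 3 = 5.
Configuration: t2g^5 e_g^0.
CFSE(orbital) = 5×(-0.4Δₒ) + 0×(0.6Δₒ) = -2.0Δₒ; with Δₒ = 328 kJ/mol that is -656 kJ/mol.
Pairing penalty: 2 pairs vs 0 in the high-spin reference → 2 extra × P = 418 kJ/mol.
Combining: -656 + 418 = -238 kJ/mol.

-238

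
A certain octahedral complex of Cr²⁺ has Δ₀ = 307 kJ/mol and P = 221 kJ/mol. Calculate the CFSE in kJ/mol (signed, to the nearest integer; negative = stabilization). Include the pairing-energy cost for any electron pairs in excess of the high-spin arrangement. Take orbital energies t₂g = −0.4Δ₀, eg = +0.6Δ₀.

-270

Group 6 minus oxidation state +2 gives a d⁴ configuration for Cr²⁺.
Since Δ₀ = 307 kJ/mol > P = 221 kJ/mol, the complex adopts the low-spin configuration.
Configuration: t₂g⁴ eg⁰.
Orbital CFSE = -1.6Δ₀ = -1.6 × 307 = -491 kJ/mol.
Excess pairs vs high-spin: 1 − 0 = 1; pairing cost = +221 kJ/mol.
Net CFSE = -491 + 221 = -270 kJ/mol.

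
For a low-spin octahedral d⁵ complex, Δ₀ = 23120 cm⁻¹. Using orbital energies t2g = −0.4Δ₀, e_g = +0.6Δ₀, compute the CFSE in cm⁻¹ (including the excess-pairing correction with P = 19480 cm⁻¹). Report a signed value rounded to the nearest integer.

Configuration: t2g^5 e_g^0.
Orbital CFSE = 5(-0.4) + 0(0.6) = -2.0Δ₀ = -2.0 × 23120 = -46240 cm⁻¹.
High-spin d⁵ would be t2g^3 e_g^2 with 0 pairs; low-spin has 2, so 2 excess pairs cost +2P = +38960 cm⁻¹.
Overall CFSE = -46240 + 38960 = -7280 cm⁻¹.

-7280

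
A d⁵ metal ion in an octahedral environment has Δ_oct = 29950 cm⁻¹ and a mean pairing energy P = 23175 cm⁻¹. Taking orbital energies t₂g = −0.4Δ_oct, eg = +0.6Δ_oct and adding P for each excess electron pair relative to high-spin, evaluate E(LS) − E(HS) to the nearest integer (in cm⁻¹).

-13550

High-spin: t₂g³ eg², CFSE = 0.0Δ_oct = 0 cm⁻¹.
Low-spin t₂g⁵ eg⁰ gives -2.0Δ_oct = -59900 cm⁻¹, but forming 2 extra pairs costs 2P = 46350 cm⁻¹, so E(LS) = -59900 + 46350 = -13550 cm⁻¹.
Thus E(LS) − E(HS) = -13550 cm⁻¹.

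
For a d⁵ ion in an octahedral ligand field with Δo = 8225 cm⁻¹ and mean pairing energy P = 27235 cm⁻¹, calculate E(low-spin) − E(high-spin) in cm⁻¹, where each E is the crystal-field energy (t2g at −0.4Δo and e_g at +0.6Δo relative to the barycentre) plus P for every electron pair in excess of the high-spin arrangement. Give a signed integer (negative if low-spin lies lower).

High-spin: t2g^3 e_g^2, CFSE = 0.0Δo = 0 cm⁻¹.
Low-spin: t2g^5 e_g^0, orbital CFSE = -2.0Δo = -16450 cm⁻¹; plus 2 excess pairs × P = +54470 cm⁻¹; total 38020 cm⁻¹.
The difference is 38020 − (0) = 38020 cm⁻¹, so high-spin lies lower.

38020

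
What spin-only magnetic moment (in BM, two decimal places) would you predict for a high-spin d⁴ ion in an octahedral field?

4.90 BM

Configuration: t₂g³ eg¹ → 4 unpaired electrons.
μ(spin-only) = √[4(4+2)] = √24 ≈ 4.90 BM.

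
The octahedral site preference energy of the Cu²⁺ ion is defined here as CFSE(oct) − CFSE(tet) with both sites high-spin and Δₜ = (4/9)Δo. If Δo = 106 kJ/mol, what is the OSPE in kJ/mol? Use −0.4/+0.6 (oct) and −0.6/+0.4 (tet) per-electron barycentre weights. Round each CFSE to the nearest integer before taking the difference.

Cu sits in group 11; removing 2 electrons leaves Cu²⁺ with 11 − 2 = 9 d electrons.
Octahedral high-spin t₂g⁶ eg³: CFSE = -0.6 × 106 = -64 kJ/mol.
Tetrahedral e⁴ t₂⁵ gives -0.4Δₜ = -0.4 × (4/9) × 106 = -19 kJ/mol.
OSPE = CFSE(oct) − CFSE(tet) = -64 − (-19) = -45 kJ/mol.

-45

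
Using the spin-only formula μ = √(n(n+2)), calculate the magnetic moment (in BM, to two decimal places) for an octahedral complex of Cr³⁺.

3.87 BM

Cr sits in group 6; removing 3 electrons leaves Cr³⁺ with 6 − 3 = 3 d electrons.
For octahedral d³ the high- and low-spin configurations coincide.
Configuration: t2g^3 e_g^0 → 3 unpaired electrons.
μ(spin-only) = √[3(3+2)] = √15 ≈ 3.87 BM.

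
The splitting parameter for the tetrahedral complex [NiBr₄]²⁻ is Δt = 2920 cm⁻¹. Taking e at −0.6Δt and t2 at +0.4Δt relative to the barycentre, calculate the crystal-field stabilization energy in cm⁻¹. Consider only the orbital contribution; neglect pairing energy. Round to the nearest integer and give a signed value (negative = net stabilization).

-2336

Each Br⁻ contributes -1; 4 × (-1) = -4. With overall charge -2, Ni is in the +2 oxidation state.
Ni sits in group 10; removing 2 electrons leaves Ni²⁺ with 10 − 2 = 8 d electrons.
Tetrahedral fields are weak (Δₜ ≈ 4/9 Δₒ), so electrons fill high-spin.
The d⁸ electrons fill as e^4 t2^4.
The orbital stabilization is -0.8Δt = -0.8 × 2920 = -2336 cm⁻¹.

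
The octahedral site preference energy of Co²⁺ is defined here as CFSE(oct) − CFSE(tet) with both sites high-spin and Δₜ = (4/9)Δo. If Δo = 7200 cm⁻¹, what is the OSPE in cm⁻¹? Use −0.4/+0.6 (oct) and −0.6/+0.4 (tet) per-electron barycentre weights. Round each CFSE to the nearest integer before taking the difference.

Co is in group 9, so Co²⁺ is d⁷ (9 − 2 = 7).
Octahedral high-spin t₂g⁵ eg²: CFSE = -0.8 × 7200 = -5760 cm⁻¹.
Tetrahedral: e⁴ t₂³, CFSE = 4(−0.6) + 3(+0.4) = -1.2Δₜ = -1.2 × (4/9) × 7200 = -3840 cm⁻¹.
OSPE = -5760 − (-3840) = -1920 cm⁻¹.

-1920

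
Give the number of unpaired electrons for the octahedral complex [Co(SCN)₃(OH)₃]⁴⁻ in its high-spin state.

3

Ligand charges: 3×(-1) from SCN⁻ and 3×(-1) from OH⁻ sum to -6; with overall charge -4, Co is +2.
Co²⁺: group 9, so d-count = 9 − 2 = 7.
Configuration: t₂g⁵ eg², giving 3 unpaired electrons.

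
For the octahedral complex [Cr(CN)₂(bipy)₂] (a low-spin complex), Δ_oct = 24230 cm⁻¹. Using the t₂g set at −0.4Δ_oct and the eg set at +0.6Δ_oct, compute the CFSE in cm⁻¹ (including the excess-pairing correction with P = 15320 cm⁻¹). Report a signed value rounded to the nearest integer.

-23448

Ligand charges: 2×(-1) from CN⁻ and 2×(+0) from bipy sum to -2; with overall charge +0, Cr is +2.
Cr²⁺: group 6, so d-count = 6 − 2 = 4.
The d⁴ electrons fill as t₂g⁴ eg⁰.
The orbital stabilization is -1.6Δ_oct = -1.6 × 24230 = -38768 cm⁻¹.
Relative to high-spin t₂g³ eg¹ (0 paired), the low-spin configuration has 1 additional pair, contributing +1 × 15320 = +15320 cm⁻¹.
Combining: -38768 + 15320 = -23448 cm⁻¹.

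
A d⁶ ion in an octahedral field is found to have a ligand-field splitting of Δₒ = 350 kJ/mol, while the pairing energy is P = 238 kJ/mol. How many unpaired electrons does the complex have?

0

Here Δₒ > P (350 > 238), so the low-spin state is favoured.
Filling d⁶ accordingly: t₂g⁶ eg⁰.
Unpaired electrons: 0.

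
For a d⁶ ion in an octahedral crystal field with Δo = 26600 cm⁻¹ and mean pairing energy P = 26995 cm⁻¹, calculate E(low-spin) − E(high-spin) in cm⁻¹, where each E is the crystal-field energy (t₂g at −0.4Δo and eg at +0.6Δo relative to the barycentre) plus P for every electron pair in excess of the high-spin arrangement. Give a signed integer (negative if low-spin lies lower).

790

In the high-spin limit (t₂g⁴ eg²) the orbital term is -0.4Δo = -10640 cm⁻¹, with no excess pairing.
Low-spin t₂g⁶ eg⁰ gives -2.4Δo = -63840 cm⁻¹, but forming 2 extra pairs costs 2P = 53990 cm⁻¹, so E(LS) = -63840 + 53990 = -9850 cm⁻¹.
E(LS) − E(HS) = -9850 − (-10640) = 790 cm⁻¹.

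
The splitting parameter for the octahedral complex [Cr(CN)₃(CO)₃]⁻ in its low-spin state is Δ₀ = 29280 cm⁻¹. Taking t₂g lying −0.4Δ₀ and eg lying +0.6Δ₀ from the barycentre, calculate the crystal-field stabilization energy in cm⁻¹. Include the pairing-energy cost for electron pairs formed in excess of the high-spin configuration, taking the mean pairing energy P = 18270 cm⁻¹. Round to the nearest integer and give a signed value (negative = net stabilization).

Ligand charges: 3×(-1) from CN⁻ and 3×(+0) from CO sum to -3; with overall charge -1, Cr is +2.
Cr sits in group 6; removing 2 electrons leaves Cr²⁺ with 6 − 2 = 4 d electrons.
Configuration: t₂g⁴ eg⁰.
The orbital stabilization is -1.6Δ₀ = -1.6 × 29280 = -46848 cm⁻¹.
High-spin d⁴ would be t₂g³ eg¹ with 0 pairs; low-spin has 1, so 1 excess pair costs +1P = +18270 cm⁻¹.
Overall CFSE = -46848 + 18270 = -28578 cm⁻¹.

-28578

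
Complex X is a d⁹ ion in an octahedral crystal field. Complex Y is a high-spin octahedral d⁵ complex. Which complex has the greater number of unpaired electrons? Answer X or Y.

X: t₂g⁶ eg³ → 1 unpaired.
Y: t2g^3 e_g^2 → 5 unpaired.
So Y has more unpaired electrons.

Y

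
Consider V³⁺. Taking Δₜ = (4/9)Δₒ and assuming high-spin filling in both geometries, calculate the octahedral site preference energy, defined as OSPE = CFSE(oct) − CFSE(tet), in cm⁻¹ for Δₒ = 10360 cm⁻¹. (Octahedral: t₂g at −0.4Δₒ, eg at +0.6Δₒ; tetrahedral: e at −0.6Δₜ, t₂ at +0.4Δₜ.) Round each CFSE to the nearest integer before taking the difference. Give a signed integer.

V sits in group 5; removing 3 electrons leaves V³⁺ with 5 − 3 = 2 d electrons.
Octahedral (high-spin): t₂g² eg⁰, CFSE = 2(−0.4) + 0(+0.6) = -0.8Δₒ = -0.8 × 10360 = -8288 cm⁻¹.
Tetrahedral e² t₂⁰ gives -1.2Δₜ = -1.2 × (4/9) × 10360 = -5525 cm⁻¹.
OSPE = -8288 − (-5525) = -2763 cm⁻¹.

-2763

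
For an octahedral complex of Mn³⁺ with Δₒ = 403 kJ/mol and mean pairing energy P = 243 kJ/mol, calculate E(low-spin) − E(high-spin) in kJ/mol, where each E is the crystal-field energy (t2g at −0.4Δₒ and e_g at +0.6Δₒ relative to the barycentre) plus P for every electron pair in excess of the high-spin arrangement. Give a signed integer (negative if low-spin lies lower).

-160

Group 7 minus oxidation state +3 gives a d⁴ configuration for Mn³⁺.
In the high-spin limit (t2g^3 e_g^1) the orbital term is -0.6Δₒ = -242 kJ/mol, with no excess pairing.
For low-spin the configuration is t2g^4 e_g^0: orbital energy -1.6 × 403 = -645 kJ/mol, and 1 additional pair relative to high-spin adds 243 kJ/mol, giving -402 kJ/mol.
Thus E(LS) − E(HS) = -160 kJ/mol.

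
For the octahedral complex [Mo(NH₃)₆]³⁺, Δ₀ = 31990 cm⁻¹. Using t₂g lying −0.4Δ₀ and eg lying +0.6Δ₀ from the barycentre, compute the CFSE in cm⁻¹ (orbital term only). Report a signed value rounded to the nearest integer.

NH₃ is neutral, so the +3 overall charge sits on Mo: oxidation state +3.
Mo is in group 6, so Mo³⁺ is d³ (6 − 3 = 3).
Electron filling gives t₂g³ eg⁰.
CFSE(orbital) = 3×(-0.4Δ₀) + 0×(0.6Δ₀) = -1.2Δ₀; with Δ₀ = 31990 cm⁻¹ that is -38388 cm⁻¹.

-38388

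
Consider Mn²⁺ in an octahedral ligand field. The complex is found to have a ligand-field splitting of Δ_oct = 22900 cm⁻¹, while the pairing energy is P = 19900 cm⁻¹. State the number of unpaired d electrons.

Mn sits in group 7; removing 2 electrons leaves Mn²⁺ with 7 − 2 = 5 d electrons.
Since Δ_oct = 22900 cm⁻¹ > P = 19900 cm⁻¹, the complex adopts the low-spin configuration.
Filling d⁵ accordingly: t2g^5 e_g^0.
Unpaired electrons: 1.

1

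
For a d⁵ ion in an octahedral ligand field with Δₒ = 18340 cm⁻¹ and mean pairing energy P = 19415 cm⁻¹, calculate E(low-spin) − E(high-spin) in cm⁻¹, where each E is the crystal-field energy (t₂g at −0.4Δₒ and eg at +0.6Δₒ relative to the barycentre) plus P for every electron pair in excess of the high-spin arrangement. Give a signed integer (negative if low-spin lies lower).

In the high-spin limit (t₂g³ eg²) the orbital term is 0.0Δₒ = 0 cm⁻¹, with no excess pairing.
Low-spin: t₂g⁵ eg⁰, orbital CFSE = -2.0Δₒ = -36680 cm⁻¹; plus 2 excess pairs × P = +38830 cm⁻¹; total 2150 cm⁻¹.
E(LS) − E(HS) = 2150 − (0) = 2150 cm⁻¹.

2150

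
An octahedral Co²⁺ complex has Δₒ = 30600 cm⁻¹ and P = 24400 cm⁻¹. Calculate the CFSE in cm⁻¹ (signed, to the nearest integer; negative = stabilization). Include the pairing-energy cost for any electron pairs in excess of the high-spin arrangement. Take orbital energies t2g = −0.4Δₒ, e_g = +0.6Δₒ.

-30680

Group 9 minus oxidation state +2 gives a d⁷ configuration for Co²⁺.
Here Δₒ > P (30600 > 24400), so the low-spin state is favoured.
Configuration: t2g^6 e_g^1.
Orbital CFSE = -1.8Δₒ = -1.8 × 30600 = -55080 cm⁻¹.
Excess pairs vs high-spin: 3 − 2 = 1; pairing cost = +24400 cm⁻¹.
Net CFSE = -55080 + 24400 = -30680 cm⁻¹.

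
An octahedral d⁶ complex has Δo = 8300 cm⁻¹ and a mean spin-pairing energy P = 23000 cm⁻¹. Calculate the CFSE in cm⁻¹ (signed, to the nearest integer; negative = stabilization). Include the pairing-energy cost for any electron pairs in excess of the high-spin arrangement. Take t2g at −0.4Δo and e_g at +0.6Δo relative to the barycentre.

Since Δo = 8300 cm⁻¹ < P = 23000 cm⁻¹, the complex adopts the high-spin configuration.
Filling d⁶ accordingly: t2g^4 e_g^2.
Orbital CFSE = -0.4Δo = -0.4 × 8300 = -3320 cm⁻¹.
High-spin has no excess pairs, so no pairing correction applies.

-3320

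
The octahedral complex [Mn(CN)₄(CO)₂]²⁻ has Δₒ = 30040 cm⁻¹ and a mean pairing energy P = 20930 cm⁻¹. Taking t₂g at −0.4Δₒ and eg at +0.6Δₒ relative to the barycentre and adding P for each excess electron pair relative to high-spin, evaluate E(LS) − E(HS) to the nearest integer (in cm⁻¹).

-18220

Ligand charges: 4×(-1) from CN⁻ and 2×(+0) from CO sum to -4; with overall charge -2, Mn is +2.
Mn²⁺: group 7, so d-count = 7 − 2 = 5.
In the high-spin limit (t₂g³ eg²) the orbital term is 0.0Δₒ = 0 cm⁻¹, with no excess pairing.
Low-spin: t₂g⁵ eg⁰, orbital CFSE = -2.0Δₒ = -60080 cm⁻¹; plus 2 excess pairs × P = +41860 cm⁻¹; total -18220 cm⁻¹.
The difference is -18220 − (0) = -18220 cm⁻¹, so low-spin lies lower.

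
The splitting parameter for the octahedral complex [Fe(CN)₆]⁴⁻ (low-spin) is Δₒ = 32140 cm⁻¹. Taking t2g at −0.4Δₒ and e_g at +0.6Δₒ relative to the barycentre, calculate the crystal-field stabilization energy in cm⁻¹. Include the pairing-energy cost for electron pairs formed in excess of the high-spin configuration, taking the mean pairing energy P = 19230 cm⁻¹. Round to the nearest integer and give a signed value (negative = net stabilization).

Each CN⁻ contributes -1; 6 × (-1) = -6. With overall charge -4, Fe is in the +2 oxidation state.
Fe²⁺: group 8, so d-count = 8 − 2 = 6.
Electron filling gives t2g^6 e_g^0.
The orbital stabilization is -2.4Δₒ = -2.4 × 32140 = -77136 cm⁻¹.
Relative to high-spin t2g^4 e_g^2 (1 paired), the low-spin configuration has 2 additional pairs, contributing +2 × 19230 = +38460 cm⁻¹.
Overall CFSE = -77136 + 38460 = -38676 cm⁻¹.

-38676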